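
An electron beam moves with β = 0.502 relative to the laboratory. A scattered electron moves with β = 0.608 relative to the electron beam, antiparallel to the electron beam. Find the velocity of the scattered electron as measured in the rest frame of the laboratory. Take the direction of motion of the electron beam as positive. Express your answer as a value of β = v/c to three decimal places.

With v = 0.502 and u' = -0.608 (in units of c),
u = (u' + v)/(1 + u'v/c²):
u = (-0.608 + 0.502) / (1 + (-0.608)·0.502) = -0.1060/0.6948 = -0.1526
(Galilean addition would give -0.106c.)

β = -0.153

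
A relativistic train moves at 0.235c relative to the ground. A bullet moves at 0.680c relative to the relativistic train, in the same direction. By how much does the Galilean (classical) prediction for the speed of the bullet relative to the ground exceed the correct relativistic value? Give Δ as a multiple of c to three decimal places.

Δ = 0.126c

Galilean: u_cl = 0.680 + 0.235 = 0.9150.
Relativistic: u_rel = (0.680 + 0.235) / (1 + 0.680·0.235) = 0.9150/1.1598 = 0.7889.
Δ = 0.9150 − 0.7889 = 0.1261.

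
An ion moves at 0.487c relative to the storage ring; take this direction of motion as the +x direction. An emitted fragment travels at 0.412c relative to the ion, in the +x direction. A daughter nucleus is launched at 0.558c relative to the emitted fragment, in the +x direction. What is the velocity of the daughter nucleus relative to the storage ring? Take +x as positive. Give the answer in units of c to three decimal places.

Apply u = (u' + v)/(1 + u'v/c²) successively, working outward toward the storage ring.
Start: velocity of the ion relative to the storage ring = 0.4870c.
Compose with the emitted fragment (u' = 0.412 in the ion frame): u_1 = (0.412 + 0.487) / (1 + 0.412·0.487) = 0.8990/1.2006 = 0.7488.
Compose with the daughter nucleus (u' = 0.558 in the emitted fragment frame): u_2 = (0.558 + 0.749) / (1 + 0.558·0.749) = 1.3068/1.4178 = 0.9217.

0.922c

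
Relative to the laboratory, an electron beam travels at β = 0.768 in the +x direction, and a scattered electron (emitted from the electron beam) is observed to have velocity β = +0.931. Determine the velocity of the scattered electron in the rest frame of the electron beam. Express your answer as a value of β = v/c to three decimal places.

Invert the composition law: u' = (u − v)/(1 − uv/c²).
u' = (0.931 − 0.768) / (1 − (0.931)(0.768)) = 0.1630/0.2850 = 0.5719.

β = +0.572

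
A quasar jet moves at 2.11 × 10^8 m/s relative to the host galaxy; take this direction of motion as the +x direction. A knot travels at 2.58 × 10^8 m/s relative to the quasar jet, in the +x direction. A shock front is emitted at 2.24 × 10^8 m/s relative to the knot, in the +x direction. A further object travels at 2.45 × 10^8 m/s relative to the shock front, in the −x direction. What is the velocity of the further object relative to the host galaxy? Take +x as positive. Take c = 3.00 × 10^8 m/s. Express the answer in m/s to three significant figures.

+2.89 × 10^8 m/s

Apply u = (u' + v)/(1 + u'v/c²) successively, working outward toward the host galaxy.
(Dividing each given speed by c = 3.00 × 10^8 m/s to work in units of c.)
Start: velocity of the quasar jet relative to the host galaxy = 0.7033c.
Compose with the knot (u' = 0.860 in the quasar jet frame): u_1 = (0.860 + 0.703) / (1 + 0.860·0.703) = 1.5633/1.6049 = 0.9741.
Compose with the shock front (u' = 0.747 in the knot frame): u_2 = (0.747 + 0.974) / (1 + 0.747·0.974) = 1.7208/1.7273 = 0.9962.
Compose with the further object (u' = -0.817 in the shock front frame): u_3 = (-0.817 + 0.996) / (1 + (-0.817)·0.996) = 0.1795/0.1864 = 0.9630.
So u = 0.9630 × 3.00 × 10^8 m/s.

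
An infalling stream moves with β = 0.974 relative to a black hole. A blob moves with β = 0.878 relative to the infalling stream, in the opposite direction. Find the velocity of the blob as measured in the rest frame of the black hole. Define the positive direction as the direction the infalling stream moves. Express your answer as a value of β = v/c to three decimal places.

With v = 0.974 and u' = -0.878 (in units of c),
u = (u' + v)/(1 + u'v/c²):
u = (-0.878 + 0.974) / (1 + (-0.878)·0.974) = 0.0960/0.1448 = 0.6629
(Galilean addition would give +0.096c.)

β = +0.663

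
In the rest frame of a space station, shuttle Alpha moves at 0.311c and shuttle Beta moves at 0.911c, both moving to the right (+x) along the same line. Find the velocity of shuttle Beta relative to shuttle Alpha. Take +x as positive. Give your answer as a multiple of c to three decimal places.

+0.837c

β_A = 0.311, β_B = 0.911.
Transform to A's frame with the inverse velocity-addition law: u' = (u − v)/(1 − uv/c²), taking u = β_B and v = β_A.
u' = (0.911 − 0.311) / (1 − (0.311)(0.911)) = 0.6000/0.7167 = 0.8372.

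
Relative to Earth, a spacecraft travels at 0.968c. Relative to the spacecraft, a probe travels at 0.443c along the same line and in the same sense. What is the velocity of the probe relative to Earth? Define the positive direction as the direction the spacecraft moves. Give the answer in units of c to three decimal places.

With v = 0.968 and u' = 0.443 (in units of c),
u = (u' + v)/(1 + u'v/c²):
u = (0.443 + 0.968) / (1 + 0.443·0.968) = 1.4110/1.4288 = 0.9875
(Galilean addition would give +1.411c, exceeding c.)

0.988c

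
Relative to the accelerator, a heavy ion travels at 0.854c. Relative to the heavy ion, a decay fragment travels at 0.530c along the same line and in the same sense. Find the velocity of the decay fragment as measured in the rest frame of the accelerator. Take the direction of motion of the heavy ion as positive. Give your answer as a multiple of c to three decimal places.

0.953c

With v = 0.854 and u' = 0.530 (in units of c),
u = (u' + v)/(1 + u'v/c²):
u = (0.530 + 0.854) / (1 + 0.530·0.854) = 1.3840/1.4526 = 0.9528
(Galilean addition would give +1.384c, exceeding c.)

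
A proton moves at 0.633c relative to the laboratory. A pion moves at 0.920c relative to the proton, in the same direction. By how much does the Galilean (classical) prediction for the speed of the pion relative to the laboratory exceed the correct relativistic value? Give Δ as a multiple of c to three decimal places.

Galilean: u_cl = 0.920 + 0.633 = 1.5530.
Relativistic: u_rel = (0.920 + 0.633) / (1 + 0.920·0.633) = 1.5530/1.5824 = 0.9814.
Δ = 1.5530 − 0.9814 = 0.5716.
(The classical prediction exceeds c; the relativistic result does not.)

Δ = 0.572c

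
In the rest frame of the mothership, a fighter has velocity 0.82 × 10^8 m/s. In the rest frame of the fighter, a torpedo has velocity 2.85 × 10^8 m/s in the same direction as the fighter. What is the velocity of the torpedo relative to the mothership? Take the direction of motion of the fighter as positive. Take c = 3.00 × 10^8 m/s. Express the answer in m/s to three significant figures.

In units of c (dividing by 3.00 × 10^8 m/s): v = 0.273, u' = 0.950.
u = (u' + v)/(1 + u'v/c²):
u = (0.950 + 0.273) / (1 + 0.950·0.273) = 1.2233/1.2597 = 0.9712
(Galilean addition would give +1.223c, exceeding c.)
Converting back: u = 0.9712 × 3.00 × 10^8 m/s.

2.91 × 10^8 m/s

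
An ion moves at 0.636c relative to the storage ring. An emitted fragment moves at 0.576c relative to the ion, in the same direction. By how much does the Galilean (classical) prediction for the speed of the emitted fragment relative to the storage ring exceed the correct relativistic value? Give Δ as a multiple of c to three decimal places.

Δ = 0.325c

Galilean: u_cl = 0.576 + 0.636 = 1.2120.
Relativistic: u_rel = (0.576 + 0.636) / (1 + 0.576·0.636) = 1.2120/1.3663 = 0.8870.
Δ = 1.2120 − 0.8870 = 0.3250.
(The classical prediction exceeds c; the relativistic result does not.)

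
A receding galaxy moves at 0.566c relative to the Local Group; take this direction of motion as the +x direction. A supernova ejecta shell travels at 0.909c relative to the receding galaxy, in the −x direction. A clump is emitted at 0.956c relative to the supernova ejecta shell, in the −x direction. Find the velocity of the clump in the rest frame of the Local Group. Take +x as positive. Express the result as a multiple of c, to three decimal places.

Apply u = (u' + v)/(1 + u'v/c²) successively, working outward toward the Local Group.
Start: velocity of the receding galaxy relative to the Local Group = 0.5660c.
Compose with the supernova ejecta shell (u' = -0.909 in the receding galaxy frame): u_1 = (-0.909 + 0.566) / (1 + (-0.909)·0.566) = -0.3430/0.4855 = -0.7065.
Compose with the clump (u' = -0.956 in the supernova ejecta shell frame): u_2 = (-0.956 + (-0.706)) / (1 + (-0.956)·(-0.706)) = -1.6625/1.6754 = -0.9923.

-0.992c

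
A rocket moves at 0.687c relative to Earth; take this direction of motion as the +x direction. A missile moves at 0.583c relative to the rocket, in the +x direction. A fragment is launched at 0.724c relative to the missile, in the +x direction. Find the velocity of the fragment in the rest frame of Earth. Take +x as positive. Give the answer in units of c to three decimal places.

Apply u = (u' + v)/(1 + u'v/c²) successively, working outward toward Earth.
Start: velocity of the rocket relative to Earth = 0.6870c.
Compose with the missile (u' = 0.583 in the rocket frame): u_1 = (0.583 + 0.687) / (1 + 0.583·0.687) = 1.2700/1.4005 = 0.9068.
Compose with the fragment (u' = 0.724 in the missile frame): u_2 = (0.724 + 0.907) / (1 + 0.724·0.907) = 1.6308/1.6565 = 0.9845.

0.984c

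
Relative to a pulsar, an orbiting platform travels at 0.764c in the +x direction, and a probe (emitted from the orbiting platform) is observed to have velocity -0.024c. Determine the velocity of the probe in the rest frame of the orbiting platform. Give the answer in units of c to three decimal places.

Invert the composition law: u' = (u − v)/(1 − uv/c²).
u' = (-0.024 − 0.764) / (1 − (-0.024)(0.764)) = -0.7880/1.0183 = -0.7738.

-0.774c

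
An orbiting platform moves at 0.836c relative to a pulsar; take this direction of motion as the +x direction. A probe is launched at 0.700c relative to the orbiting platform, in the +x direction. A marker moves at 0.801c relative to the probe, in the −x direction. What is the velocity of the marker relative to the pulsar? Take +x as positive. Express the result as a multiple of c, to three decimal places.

+0.750c

Apply u = (u' + v)/(1 + u'v/c²) successively, working outward toward the pulsar.
Start: velocity of the orbiting platform relative to the pulsar = 0.8360c.
Compose with the probe (u' = 0.700 in the orbiting platform frame): u_1 = (0.700 + 0.836) / (1 + 0.700·0.836) = 1.5360/1.5852 = 0.9690.
Compose with the marker (u' = -0.801 in the probe frame): u_2 = (-0.801 + 0.969) / (1 + (-0.801)·0.969) = 0.1680/0.2239 = 0.7503.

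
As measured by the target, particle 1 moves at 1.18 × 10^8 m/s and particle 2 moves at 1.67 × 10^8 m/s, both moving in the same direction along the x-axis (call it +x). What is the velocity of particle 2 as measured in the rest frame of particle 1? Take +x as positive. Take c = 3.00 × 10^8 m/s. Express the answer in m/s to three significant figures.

β_A = 0.393, β_B = 0.557 (dividing each by c = 3.00 × 10^8 m/s).
Transform to A's frame with the inverse velocity-addition law: u' = (u − v)/(1 − uv/c²), taking u = β_B and v = β_A.
u' = (0.557 − 0.393) / (1 − (0.393)(0.557)) = 0.1633/0.7810 = 0.2091.
u' = 0.2091 × 3.00 × 10^8 m/s.

+6.27 × 10^7 m/s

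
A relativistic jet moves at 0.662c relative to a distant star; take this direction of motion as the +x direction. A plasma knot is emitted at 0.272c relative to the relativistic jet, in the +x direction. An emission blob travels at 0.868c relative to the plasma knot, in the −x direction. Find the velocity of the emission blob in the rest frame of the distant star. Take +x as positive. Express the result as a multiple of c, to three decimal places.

-0.244c

Apply u = (u' + v)/(1 + u'v/c²) successively, working outward toward the distant star.
Start: velocity of the relativistic jet relative to the distant star = 0.6620c.
Compose with the plasma knot (u' = 0.272 in the relativistic jet frame): u_1 = (0.272 + 0.662) / (1 + 0.272·0.662) = 0.9340/1.1801 = 0.7915.
Compose with the emission blob (u' = -0.868 in the plasma knot frame): u_2 = (-0.868 + 0.791) / (1 + (-0.868)·0.791) = -0.0765/0.3130 = -0.2445.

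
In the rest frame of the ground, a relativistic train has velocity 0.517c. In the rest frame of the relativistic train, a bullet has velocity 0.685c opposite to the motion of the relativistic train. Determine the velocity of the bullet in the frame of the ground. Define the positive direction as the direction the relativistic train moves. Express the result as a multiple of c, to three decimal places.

-0.260c

With v = 0.517 and u' = -0.685 (in units of c),
u = (u' + v)/(1 + u'v/c²):
u = (-0.685 + 0.517) / (1 + (-0.685)·0.517) = -0.1680/0.6459 = -0.2601
(Galilean addition would give -0.168c.)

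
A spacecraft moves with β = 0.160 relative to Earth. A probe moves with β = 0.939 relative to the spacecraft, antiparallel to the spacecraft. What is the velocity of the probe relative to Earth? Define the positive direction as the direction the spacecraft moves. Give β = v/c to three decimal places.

With v = 0.160 and u' = -0.939 (in units of c),
u = (u' + v)/(1 + u'v/c²):
u = (-0.939 + 0.160) / (1 + (-0.939)·0.160) = -0.7790/0.8498 = -0.9167

β = -0.917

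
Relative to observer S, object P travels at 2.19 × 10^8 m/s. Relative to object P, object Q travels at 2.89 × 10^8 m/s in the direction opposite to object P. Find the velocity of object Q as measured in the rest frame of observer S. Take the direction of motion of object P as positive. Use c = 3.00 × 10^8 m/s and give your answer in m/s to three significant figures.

In units of c (dividing by 3.00 × 10^8 m/s): v = 0.730, u' = -0.963.
u = (u' + v)/(1 + u'v/c²):
u = (-0.963 + 0.730) / (1 + (-0.963)·0.730) = -0.2333/0.2968 = -0.7863
(Galilean addition would give -0.233c.)
Converting back: u = -0.7863 × 3.00 × 10^8 m/s.

-2.36 × 10^8 m/s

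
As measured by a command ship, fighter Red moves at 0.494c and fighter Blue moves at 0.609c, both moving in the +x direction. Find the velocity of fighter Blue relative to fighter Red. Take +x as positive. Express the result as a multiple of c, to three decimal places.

+0.164c

β_A = 0.494, β_B = 0.609.
Transform to A's frame with the inverse velocity-addition law: u' = (u − v)/(1 − uv/c²), taking u = β_B and v = β_A.
u' = (0.609 − 0.494) / (1 − (0.494)(0.609)) = 0.1150/0.6992 = 0.1645.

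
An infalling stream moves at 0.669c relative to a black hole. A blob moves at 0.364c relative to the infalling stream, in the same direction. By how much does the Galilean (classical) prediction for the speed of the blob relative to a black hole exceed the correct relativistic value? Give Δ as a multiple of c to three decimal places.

Δ = 0.202c

Galilean: u_cl = 0.364 + 0.669 = 1.0330.
Relativistic: u_rel = (0.364 + 0.669) / (1 + 0.364·0.669) = 1.0330/1.2435 = 0.8307.
Δ = 1.0330 − 0.8307 = 0.2023.
(The classical prediction exceeds c; the relativistic result does not.)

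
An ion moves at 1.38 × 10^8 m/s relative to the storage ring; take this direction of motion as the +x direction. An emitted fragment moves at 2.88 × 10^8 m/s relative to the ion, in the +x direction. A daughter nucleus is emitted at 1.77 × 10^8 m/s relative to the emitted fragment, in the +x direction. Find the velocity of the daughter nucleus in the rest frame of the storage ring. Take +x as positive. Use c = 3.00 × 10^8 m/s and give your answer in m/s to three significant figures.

Apply u = (u' + v)/(1 + u'v/c²) successively, working outward toward the storage ring.
(Dividing each given speed by c = 3.00 × 10^8 m/s to work in units of c.)
Start: velocity of the ion relative to the storage ring = 0.4600c.
Compose with the emitted fragment (u' = 0.960 in the ion frame): u_1 = (0.960 + 0.460) / (1 + 0.960·0.460) = 1.4200/1.4416 = 0.9850.
Compose with the daughter nucleus (u' = 0.590 in the emitted fragment frame): u_2 = (0.590 + 0.985) / (1 + 0.590·0.985) = 1.5750/1.5812 = 0.9961.
So u = 0.9961 × 3.00 × 10^8 m/s.

2.99 × 10^8 m/s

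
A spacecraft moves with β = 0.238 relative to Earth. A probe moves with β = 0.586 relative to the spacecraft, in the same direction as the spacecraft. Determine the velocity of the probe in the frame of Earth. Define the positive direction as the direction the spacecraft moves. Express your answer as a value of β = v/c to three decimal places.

β = 0.723

With v = 0.238 and u' = 0.586 (in units of c),
u = (u' + v)/(1 + u'v/c²):
u = (0.586 + 0.238) / (1 + 0.586·0.238) = 0.8240/1.1395 = 0.7231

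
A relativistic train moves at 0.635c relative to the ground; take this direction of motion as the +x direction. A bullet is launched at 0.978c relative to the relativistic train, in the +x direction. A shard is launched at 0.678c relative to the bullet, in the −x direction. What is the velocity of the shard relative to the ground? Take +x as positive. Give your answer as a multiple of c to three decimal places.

+0.974c

Apply u = (u' + v)/(1 + u'v/c²) successively, working outward toward the ground.
Start: velocity of the relativistic train relative to the ground = 0.6350c.
Compose with the bullet (u' = 0.978 in the relativistic train frame): u_1 = (0.978 + 0.635) / (1 + 0.978·0.635) = 1.6130/1.6210 = 0.9950.
Compose with the shard (u' = -0.678 in the bullet frame): u_2 = (-0.678 + 0.995) / (1 + (-0.678)·0.995) = 0.3170/0.3254 = 0.9745.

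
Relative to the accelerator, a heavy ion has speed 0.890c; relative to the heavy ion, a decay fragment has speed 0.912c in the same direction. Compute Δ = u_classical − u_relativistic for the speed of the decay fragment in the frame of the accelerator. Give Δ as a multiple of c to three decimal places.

Δ = 0.807c

Galilean: u_cl = 0.912 + 0.890 = 1.8020.
Relativistic: u_rel = (0.912 + 0.890) / (1 + 0.912·0.890) = 1.8020/1.8117 = 0.9947.
Δ = 1.8020 − 0.9947 = 0.8073.
(The classical prediction exceeds c; the relativistic result does not.)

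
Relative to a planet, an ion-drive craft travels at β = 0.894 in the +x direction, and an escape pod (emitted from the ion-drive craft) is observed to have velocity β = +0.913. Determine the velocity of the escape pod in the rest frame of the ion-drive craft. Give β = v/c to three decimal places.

Invert the composition law: u' = (u − v)/(1 − uv/c²).
u' = (0.913 − 0.894) / (1 − (0.913)(0.894)) = 0.0190/0.1838 = 0.1034.

β = +0.103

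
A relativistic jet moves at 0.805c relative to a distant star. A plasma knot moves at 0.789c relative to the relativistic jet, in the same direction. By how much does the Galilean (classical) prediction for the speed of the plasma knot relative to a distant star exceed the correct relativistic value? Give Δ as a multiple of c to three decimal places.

Galilean: u_cl = 0.789 + 0.805 = 1.5940.
Relativistic: u_rel = (0.789 + 0.805) / (1 + 0.789·0.805) = 1.5940/1.6351 = 0.9748.
Δ = 1.5940 − 0.9748 = 0.6192.
(The classical prediction exceeds c; the relativistic result does not.)

Δ = 0.619c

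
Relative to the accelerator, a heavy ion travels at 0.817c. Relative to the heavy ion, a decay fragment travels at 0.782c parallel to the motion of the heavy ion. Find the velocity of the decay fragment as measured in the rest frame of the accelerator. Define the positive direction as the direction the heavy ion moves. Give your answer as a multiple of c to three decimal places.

With v = 0.817 and u' = 0.782 (in units of c),
u = (u' + v)/(1 + u'v/c²):
u = (0.782 + 0.817) / (1 + 0.782·0.817) = 1.5990/1.6389 = 0.9757

0.976c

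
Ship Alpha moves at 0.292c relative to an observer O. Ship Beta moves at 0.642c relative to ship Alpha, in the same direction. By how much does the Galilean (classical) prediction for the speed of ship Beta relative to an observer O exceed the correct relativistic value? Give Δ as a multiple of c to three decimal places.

Δ = 0.147c

Galilean: u_cl = 0.642 + 0.292 = 0.9340.
Relativistic: u_rel = (0.642 + 0.292) / (1 + 0.642·0.292) = 0.9340/1.1875 = 0.7866.
Δ = 0.9340 − 0.7866 = 0.1474.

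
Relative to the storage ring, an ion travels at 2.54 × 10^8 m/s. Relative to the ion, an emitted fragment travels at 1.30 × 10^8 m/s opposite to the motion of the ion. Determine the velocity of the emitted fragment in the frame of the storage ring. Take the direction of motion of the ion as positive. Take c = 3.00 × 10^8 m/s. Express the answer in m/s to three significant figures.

In units of c (dividing by 3.00 × 10^8 m/s): v = 0.847, u' = -0.433.
u = (u' + v)/(1 + u'v/c²):
u = (-0.433 + 0.847) / (1 + (-0.433)·0.847) = 0.4133/0.6331 = 0.6529
Converting back: u = 0.6529 × 3.00 × 10^8 m/s.

+1.96 × 10^8 m/s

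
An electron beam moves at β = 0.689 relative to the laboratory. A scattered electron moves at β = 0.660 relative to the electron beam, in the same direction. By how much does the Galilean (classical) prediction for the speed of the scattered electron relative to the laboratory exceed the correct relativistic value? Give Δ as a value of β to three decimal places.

Δ = 0.422

Galilean: u_cl = 0.660 + 0.689 = 1.3490.
Relativistic: u_rel = (0.660 + 0.689) / (1 + 0.660·0.689) = 1.3490/1.4547 = 0.9273.
Δ = 1.3490 − 0.9273 = 0.4217.
(The classical prediction exceeds c; the relativistic result does not.)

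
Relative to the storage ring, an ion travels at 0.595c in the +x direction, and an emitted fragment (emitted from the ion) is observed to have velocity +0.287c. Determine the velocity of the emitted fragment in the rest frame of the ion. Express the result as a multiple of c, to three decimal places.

Invert the composition law: u' = (u − v)/(1 − uv/c²).
u' = (0.287 − 0.595) / (1 − (0.287)(0.595)) = -0.3080/0.8292 = -0.3714.

-0.371c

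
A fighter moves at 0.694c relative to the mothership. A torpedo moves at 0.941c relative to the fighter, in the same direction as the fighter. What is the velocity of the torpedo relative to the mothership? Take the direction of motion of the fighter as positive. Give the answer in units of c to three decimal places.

0.989c

With v = 0.694 and u' = 0.941 (in units of c),
u = (u' + v)/(1 + u'v/c²):
u = (0.941 + 0.694) / (1 + 0.941·0.694) = 1.6350/1.6531 = 0.9891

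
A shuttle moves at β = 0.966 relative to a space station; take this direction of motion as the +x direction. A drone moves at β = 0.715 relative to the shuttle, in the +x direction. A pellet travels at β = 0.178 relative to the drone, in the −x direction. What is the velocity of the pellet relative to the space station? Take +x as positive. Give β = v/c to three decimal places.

Apply u = (u' + v)/(1 + u'v/c²) successively, working outward toward the space station.
Start: velocity of the shuttle relative to the space station = 0.9660c.
Compose with the drone (u' = 0.715 in the shuttle frame): u_1 = (0.715 + 0.966) / (1 + 0.715·0.966) = 1.6810/1.6907 = 0.9943.
Compose with the pellet (u' = -0.178 in the drone frame): u_2 = (-0.178 + 0.994) / (1 + (-0.178)·0.994) = 0.8163/0.8230 = 0.9918.

β = +0.992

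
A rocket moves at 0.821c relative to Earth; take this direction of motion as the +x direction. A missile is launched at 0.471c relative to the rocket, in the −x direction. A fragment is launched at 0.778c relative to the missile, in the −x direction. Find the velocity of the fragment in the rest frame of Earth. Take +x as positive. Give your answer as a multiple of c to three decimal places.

-0.373c

Apply u = (u' + v)/(1 + u'v/c²) successively, working outward toward Earth.
Start: velocity of the rocket relative to Earth = 0.8210c.
Compose with the missile (u' = -0.471 in the rocket frame): u_1 = (-0.471 + 0.821) / (1 + (-0.471)·0.821) = 0.3500/0.6133 = 0.5707.
Compose with the fragment (u' = -0.778 in the missile frame): u_2 = (-0.778 + 0.571) / (1 + (-0.778)·0.571) = -0.2073/0.5560 = -0.3729.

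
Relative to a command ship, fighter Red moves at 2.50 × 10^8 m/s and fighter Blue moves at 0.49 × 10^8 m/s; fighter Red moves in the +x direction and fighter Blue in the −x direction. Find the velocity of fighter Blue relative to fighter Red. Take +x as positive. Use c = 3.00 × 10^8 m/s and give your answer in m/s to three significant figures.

-2.63 × 10^8 m/s

β_A = 0.833, β_B = -0.163 (dividing each by c = 3.00 × 10^8 m/s).
Transform to A's frame with the inverse velocity-addition law: u' = (u − v)/(1 − uv/c²), taking u = β_B and v = β_A.
u' = (-0.163 − 0.833) / (1 − (0.833)(-0.163)) = -0.9967/1.1361 = -0.8773.
u' = -0.8773 × 3.00 × 10^8 m/s.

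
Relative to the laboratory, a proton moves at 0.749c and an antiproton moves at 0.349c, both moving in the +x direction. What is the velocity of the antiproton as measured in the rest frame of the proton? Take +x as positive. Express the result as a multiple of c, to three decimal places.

β_A = 0.749, β_B = 0.349.
Transform to A's frame with the inverse velocity-addition law: u' = (u − v)/(1 − uv/c²), taking u = β_B and v = β_A.
u' = (0.349 − 0.749) / (1 − (0.749)(0.349)) = -0.4000/0.7386 = -0.5416.

-0.542c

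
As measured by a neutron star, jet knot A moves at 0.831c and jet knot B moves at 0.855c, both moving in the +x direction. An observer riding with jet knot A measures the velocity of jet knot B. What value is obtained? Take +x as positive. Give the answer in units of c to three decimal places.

+0.083c

β_A = 0.831, β_B = 0.855.
Transform to A's frame with the inverse velocity-addition law: u' = (u − v)/(1 − uv/c²), taking u = β_B and v = β_A.
u' = (0.855 − 0.831) / (1 − (0.831)(0.855)) = 0.0240/0.2895 = 0.0829.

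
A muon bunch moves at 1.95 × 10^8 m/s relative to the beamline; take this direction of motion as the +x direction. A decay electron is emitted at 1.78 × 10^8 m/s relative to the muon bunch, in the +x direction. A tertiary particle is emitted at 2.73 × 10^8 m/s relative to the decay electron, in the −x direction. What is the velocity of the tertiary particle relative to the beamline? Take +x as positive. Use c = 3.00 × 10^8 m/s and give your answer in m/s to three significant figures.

-2.08 × 10^7 m/s

Apply u = (u' + v)/(1 + u'v/c²) successively, working outward toward the beamline.
(Dividing each given speed by c = 3.00 × 10^8 m/s to work in units of c.)
Start: velocity of the muon bunch relative to the beamline = 0.6500c.
Compose with the decay electron (u' = 0.593 in the muon bunch frame): u_1 = (0.593 + 0.650) / (1 + 0.593·0.650) = 1.2433/1.3857 = 0.8973.
Compose with the tertiary particle (u' = -0.910 in the decay electron frame): u_2 = (-0.910 + 0.897) / (1 + (-0.910)·0.897) = -0.0127/0.1835 = -0.0693.
So u = -0.0693 × 3.00 × 10^8 m/s.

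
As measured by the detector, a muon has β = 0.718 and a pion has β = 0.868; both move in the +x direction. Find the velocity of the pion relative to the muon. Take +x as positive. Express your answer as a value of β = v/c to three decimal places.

β_A = 0.718, β_B = 0.868.
Transform to A's frame with the inverse velocity-addition law: u' = (u − v)/(1 − uv/c²), taking u = β_B and v = β_A.
u' = (0.868 − 0.718) / (1 − (0.718)(0.868)) = 0.1500/0.3768 = 0.3981.

β = +0.398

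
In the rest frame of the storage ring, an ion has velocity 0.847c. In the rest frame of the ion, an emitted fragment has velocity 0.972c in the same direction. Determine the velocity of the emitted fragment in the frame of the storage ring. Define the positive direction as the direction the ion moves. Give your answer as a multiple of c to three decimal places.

0.998c

With v = 0.847 and u' = 0.972 (in units of c),
u = (u' + v)/(1 + u'v/c²):
u = (0.972 + 0.847) / (1 + 0.972·0.847) = 1.8190/1.8233 = 0.9977
(Galilean addition would give +1.819c, exceeding c.)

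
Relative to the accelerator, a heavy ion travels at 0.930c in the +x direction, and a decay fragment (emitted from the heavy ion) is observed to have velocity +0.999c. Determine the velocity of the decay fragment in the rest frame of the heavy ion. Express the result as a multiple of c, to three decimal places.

+0.973c

Invert the composition law: u' = (u − v)/(1 − uv/c²).
u' = (0.999 − 0.930) / (1 − (0.999)(0.930)) = 0.0690/0.0709 = 0.9728.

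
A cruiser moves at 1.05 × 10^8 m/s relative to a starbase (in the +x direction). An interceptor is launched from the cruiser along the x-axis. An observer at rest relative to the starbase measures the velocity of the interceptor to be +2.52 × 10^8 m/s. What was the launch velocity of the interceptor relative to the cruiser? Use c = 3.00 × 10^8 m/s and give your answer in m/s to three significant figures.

+2.08 × 10^8 m/s

v = 0.350c, u = 0.840c.
Invert the composition law: u' = (u − v)/(1 − uv/c²).
u' = (0.840 − 0.350) / (1 − (0.840)(0.350)) = 0.4900/0.7060 = 0.6941.
u' = 0.6941 × 3.00 × 10^8 m/s.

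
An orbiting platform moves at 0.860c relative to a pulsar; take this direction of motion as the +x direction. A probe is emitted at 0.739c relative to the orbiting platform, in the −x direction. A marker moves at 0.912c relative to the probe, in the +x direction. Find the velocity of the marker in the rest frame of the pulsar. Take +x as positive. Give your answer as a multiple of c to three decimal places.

+0.955c

Apply u = (u' + v)/(1 + u'v/c²) successively, working outward toward the pulsar.
Start: velocity of the orbiting platform relative to the pulsar = 0.8600c.
Compose with the probe (u' = -0.739 in the orbiting platform frame): u_1 = (-0.739 + 0.860) / (1 + (-0.739)·0.860) = 0.1210/0.3645 = 0.3320.
Compose with the marker (u' = 0.912 in the probe frame): u_2 = (0.912 + 0.332) / (1 + 0.912·0.332) = 1.2440/1.3028 = 0.9549.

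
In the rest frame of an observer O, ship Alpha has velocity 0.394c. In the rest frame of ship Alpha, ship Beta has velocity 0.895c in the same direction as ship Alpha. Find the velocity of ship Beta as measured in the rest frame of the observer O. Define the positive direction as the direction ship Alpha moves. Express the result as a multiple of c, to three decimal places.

0.953c

With v = 0.394 and u' = 0.895 (in units of c),
u = (u' + v)/(1 + u'v/c²):
u = (0.895 + 0.394) / (1 + 0.895·0.394) = 1.2890/1.3526 = 0.9530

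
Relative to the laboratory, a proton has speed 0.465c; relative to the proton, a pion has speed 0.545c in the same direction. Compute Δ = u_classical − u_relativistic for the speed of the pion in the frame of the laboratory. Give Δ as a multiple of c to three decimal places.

Δ = 0.204c

Galilean: u_cl = 0.545 + 0.465 = 1.0100.
Relativistic: u_rel = (0.545 + 0.465) / (1 + 0.545·0.465) = 1.0100/1.2534 = 0.8058.
Δ = 1.0100 − 0.8058 = 0.2042.
(The classical prediction exceeds c; the relativistic result does not.)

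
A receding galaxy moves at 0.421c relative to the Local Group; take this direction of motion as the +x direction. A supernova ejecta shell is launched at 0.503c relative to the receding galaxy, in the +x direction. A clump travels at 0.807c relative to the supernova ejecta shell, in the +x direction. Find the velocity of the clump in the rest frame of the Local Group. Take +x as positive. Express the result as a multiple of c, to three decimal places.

Apply u = (u' + v)/(1 + u'v/c²) successively, working outward toward the Local Group.
Start: velocity of the receding galaxy relative to the Local Group = 0.4210c.
Compose with the supernova ejecta shell (u' = 0.503 in the receding galaxy frame): u_1 = (0.503 + 0.421) / (1 + 0.503·0.421) = 0.9240/1.2118 = 0.7625.
Compose with the clump (u' = 0.807 in the supernova ejecta shell frame): u_2 = (0.807 + 0.763) / (1 + 0.807·0.763) = 1.5695/1.6154 = 0.9716.

0.972c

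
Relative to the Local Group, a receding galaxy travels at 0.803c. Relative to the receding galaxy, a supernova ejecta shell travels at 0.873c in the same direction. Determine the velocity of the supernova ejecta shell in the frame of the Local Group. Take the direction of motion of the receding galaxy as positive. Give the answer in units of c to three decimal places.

0.985c

With v = 0.803 and u' = 0.873 (in units of c),
u = (u' + v)/(1 + u'v/c²):
u = (0.873 + 0.803) / (1 + 0.873·0.803) = 1.6760/1.7010 = 0.9853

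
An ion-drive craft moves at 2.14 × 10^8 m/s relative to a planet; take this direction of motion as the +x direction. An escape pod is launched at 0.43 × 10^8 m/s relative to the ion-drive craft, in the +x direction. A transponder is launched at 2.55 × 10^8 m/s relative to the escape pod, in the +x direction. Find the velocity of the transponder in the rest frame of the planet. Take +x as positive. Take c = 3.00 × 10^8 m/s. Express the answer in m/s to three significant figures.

Apply u = (u' + v)/(1 + u'v/c²) successively, working outward toward the planet.
(Dividing each given speed by c = 3.00 × 10^8 m/s to work in units of c.)
Start: velocity of the ion-drive craft relative to the planet = 0.7133c.
Compose with the escape pod (u' = 0.143 in the ion-drive craft frame): u_1 = (0.143 + 0.713) / (1 + 0.143·0.713) = 0.8567/1.1022 = 0.7772.
Compose with the transponder (u' = 0.850 in the escape pod frame): u_2 = (0.850 + 0.777) / (1 + 0.850·0.777) = 1.6272/1.6606 = 0.9799.
So u = 0.9799 × 3.00 × 10^8 m/s.

2.94 × 10^8 m/s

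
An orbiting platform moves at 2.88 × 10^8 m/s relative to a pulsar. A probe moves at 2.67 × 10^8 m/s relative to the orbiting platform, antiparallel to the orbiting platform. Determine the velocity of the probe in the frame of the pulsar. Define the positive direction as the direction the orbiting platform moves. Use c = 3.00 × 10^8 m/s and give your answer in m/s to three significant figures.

In units of c (dividing by 3.00 × 10^8 m/s): v = 0.960, u' = -0.890.
u = (u' + v)/(1 + u'v/c²):
u = (-0.890 + 0.960) / (1 + (-0.890)·0.960) = 0.0700/0.1456 = 0.4808
(Galilean addition would give +0.070c.)
Converting back: u = 0.4808 × 3.00 × 10^8 m/s.

+1.44 × 10^8 m/s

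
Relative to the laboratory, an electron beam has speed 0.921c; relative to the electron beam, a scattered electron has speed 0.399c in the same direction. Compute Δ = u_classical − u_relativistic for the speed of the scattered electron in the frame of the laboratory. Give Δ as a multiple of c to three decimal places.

Δ = 0.355c

Galilean: u_cl = 0.399 + 0.921 = 1.3200.
Relativistic: u_rel = (0.399 + 0.921) / (1 + 0.399·0.921) = 1.3200/1.3675 = 0.9653.
Δ = 1.3200 − 0.9653 = 0.3547.
(The classical prediction exceeds c; the relativistic result does not.)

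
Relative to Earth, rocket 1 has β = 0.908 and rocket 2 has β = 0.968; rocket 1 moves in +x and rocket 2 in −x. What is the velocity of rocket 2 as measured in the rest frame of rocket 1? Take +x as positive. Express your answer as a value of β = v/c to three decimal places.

β = -0.998

β_A = 0.908, β_B = -0.968.
Transform to A's frame with the inverse velocity-addition law: u' = (u − v)/(1 − uv/c²), taking u = β_B and v = β_A.
u' = (-0.968 − 0.908) / (1 − (0.908)(-0.968)) = -1.8760/1.8789 = -0.9984.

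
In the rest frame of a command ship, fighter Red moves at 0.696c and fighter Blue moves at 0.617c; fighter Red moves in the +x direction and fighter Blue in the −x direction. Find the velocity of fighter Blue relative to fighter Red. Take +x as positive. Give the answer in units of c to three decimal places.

β_A = 0.696, β_B = -0.617.
Transform to A's frame with the inverse velocity-addition law: u' = (u − v)/(1 − uv/c²), taking u = β_B and v = β_A.
u' = (-0.617 − 0.696) / (1 − (0.696)(-0.617)) = -1.3130/1.4294 = -0.9185.

-0.919c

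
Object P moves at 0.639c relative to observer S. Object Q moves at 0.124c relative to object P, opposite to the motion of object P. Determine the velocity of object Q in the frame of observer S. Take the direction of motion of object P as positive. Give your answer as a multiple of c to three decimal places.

+0.559c

With v = 0.639 and u' = -0.124 (in units of c),
u = (u' + v)/(1 + u'v/c²):
u = (-0.124 + 0.639) / (1 + (-0.124)·0.639) = 0.5150/0.9208 = 0.5593
(Galilean addition would give +0.515c.)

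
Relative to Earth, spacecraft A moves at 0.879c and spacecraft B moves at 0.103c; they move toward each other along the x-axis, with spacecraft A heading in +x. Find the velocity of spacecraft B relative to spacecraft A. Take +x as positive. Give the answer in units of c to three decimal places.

β_A = 0.879, β_B = -0.103.
Transform to A's frame with the inverse velocity-addition law: u' = (u − v)/(1 − uv/c²), taking u = β_B and v = β_A.
u' = (-0.103 − 0.879) / (1 − (0.879)(-0.103)) = -0.9820/1.0905 = -0.9005.

-0.900c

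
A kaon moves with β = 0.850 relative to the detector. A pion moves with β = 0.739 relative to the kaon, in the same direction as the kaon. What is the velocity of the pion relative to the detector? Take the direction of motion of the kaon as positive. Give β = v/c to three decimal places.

β = 0.976

With v = 0.850 and u' = 0.739 (in units of c),
u = (u' + v)/(1 + u'v/c²):
u = (0.739 + 0.850) / (1 + 0.739·0.850) = 1.5890/1.6281 = 0.9760
(Galilean addition would give +1.589c, exceeding c.)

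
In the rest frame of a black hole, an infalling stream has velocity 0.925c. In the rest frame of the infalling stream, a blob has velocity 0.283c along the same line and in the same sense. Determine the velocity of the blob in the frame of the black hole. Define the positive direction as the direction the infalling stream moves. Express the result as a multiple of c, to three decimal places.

0.957c

With v = 0.925 and u' = 0.283 (in units of c),
u = (u' + v)/(1 + u'v/c²):
u = (0.283 + 0.925) / (1 + 0.283·0.925) = 1.2080/1.2618 = 0.9574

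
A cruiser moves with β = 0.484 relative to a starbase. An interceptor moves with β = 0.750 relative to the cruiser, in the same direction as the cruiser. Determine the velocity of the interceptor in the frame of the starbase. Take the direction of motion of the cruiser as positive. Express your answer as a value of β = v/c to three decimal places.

β = 0.905

With v = 0.484 and u' = 0.750 (in units of c),
u = (u' + v)/(1 + u'v/c²):
u = (0.750 + 0.484) / (1 + 0.750·0.484) = 1.2340/1.3630 = 0.9054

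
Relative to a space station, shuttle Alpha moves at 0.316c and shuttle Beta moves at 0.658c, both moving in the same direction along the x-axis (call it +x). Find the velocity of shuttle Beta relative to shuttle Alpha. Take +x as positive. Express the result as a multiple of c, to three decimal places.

+0.432c

β_A = 0.316, β_B = 0.658.
Transform to A's frame with the inverse velocity-addition law: u' = (u − v)/(1 − uv/c²), taking u = β_B and v = β_A.
u' = (0.658 − 0.316) / (1 − (0.316)(0.658)) = 0.3420/0.7921 = 0.4318.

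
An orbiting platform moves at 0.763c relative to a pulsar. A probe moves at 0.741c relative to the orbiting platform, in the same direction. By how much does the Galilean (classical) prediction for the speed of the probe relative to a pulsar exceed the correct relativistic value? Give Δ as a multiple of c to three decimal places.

Galilean: u_cl = 0.741 + 0.763 = 1.5040.
Relativistic: u_rel = (0.741 + 0.763) / (1 + 0.741·0.763) = 1.5040/1.5654 = 0.9608.
Δ = 1.5040 − 0.9608 = 0.5432.
(The classical prediction exceeds c; the relativistic result does not.)

Δ = 0.543c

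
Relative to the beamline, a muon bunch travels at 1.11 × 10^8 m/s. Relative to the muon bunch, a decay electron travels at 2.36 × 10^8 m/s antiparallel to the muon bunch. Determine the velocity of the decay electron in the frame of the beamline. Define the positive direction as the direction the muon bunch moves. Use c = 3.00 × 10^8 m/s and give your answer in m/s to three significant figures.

In units of c (dividing by 3.00 × 10^8 m/s): v = 0.370, u' = -0.787.
u = (u' + v)/(1 + u'v/c²):
u = (-0.787 + 0.370) / (1 + (-0.787)·0.370) = -0.4167/0.7089 = -0.5877
(Galilean addition would give -0.417c.)
Converting back: u = -0.5877 × 3.00 × 10^8 m/s.

-1.76 × 10^8 m/s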